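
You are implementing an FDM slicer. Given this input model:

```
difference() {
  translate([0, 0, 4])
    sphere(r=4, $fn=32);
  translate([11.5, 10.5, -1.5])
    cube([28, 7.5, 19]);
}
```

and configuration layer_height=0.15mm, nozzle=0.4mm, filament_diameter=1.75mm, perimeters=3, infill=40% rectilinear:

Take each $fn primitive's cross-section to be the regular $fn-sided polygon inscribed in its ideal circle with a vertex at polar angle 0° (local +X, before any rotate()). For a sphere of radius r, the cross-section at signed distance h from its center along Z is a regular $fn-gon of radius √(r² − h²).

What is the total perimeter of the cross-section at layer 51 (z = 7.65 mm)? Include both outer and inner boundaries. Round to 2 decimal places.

10.26 mm

At z = 7.65 mm: the r=4 sphere slices to a regular 32-gon of circumradius 1.636 (√(r²−h²) with h=3.65 from center) (perimeter = 2·32·1.636·sin(180°/32) = 10.26 mm); the cube at (11.5, 10.5) is present — its section is the full 28×7.5 rectangle (perimeter 71.00 mm); After the difference (first − rest): starting from the r=4 sphere, the 28×7.5 cube at (11.5, 10.5) misses the remaining region (no effect) — boundary = 10.26 mm. Overall, the cross-section is a single solid region. Total boundary length (outer) = 10.26 mm.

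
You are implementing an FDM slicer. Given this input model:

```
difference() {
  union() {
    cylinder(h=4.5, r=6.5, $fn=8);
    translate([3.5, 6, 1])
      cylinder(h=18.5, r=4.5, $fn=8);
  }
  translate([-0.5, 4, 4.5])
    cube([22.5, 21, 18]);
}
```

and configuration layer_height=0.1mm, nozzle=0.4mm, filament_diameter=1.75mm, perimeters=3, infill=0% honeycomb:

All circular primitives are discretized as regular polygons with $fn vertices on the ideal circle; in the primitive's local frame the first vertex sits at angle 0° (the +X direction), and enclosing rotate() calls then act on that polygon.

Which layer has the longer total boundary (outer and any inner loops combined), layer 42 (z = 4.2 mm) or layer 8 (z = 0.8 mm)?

Layer 42 (z = 4.2): the cylinder: section is a regular 8-gon, circumradius r=6.5 (perimeter = 2·8·6.500·sin(180°/8) = 39.80 mm); the cylinder at (3.5, 6): section is a regular 8-gon, circumradius r=4.5 (perimeter = 2·8·4.500·sin(180°/8) = 27.55 mm); Merging all regions: the regions partially overlap (shared area 18.45 mm²), so the edge portions inside another operand are dropped and the merged outline is re-measured after clipping — boundary = 49.70 mm; the cube at (-0.5, 4) does not reach this height (z outside [4.5, 22.5]); After the difference (first − rest): none of the subtracted shapes is present at this height, so that combined region is unchanged — boundary = 49.70 mm. So its perimeter = 49.70 mm. Layer 8 (z = 0.8): the cylinder: section is a regular 8-gon, circumradius r=6.5 (perimeter = 2·8·6.500·sin(180°/8) = 39.80 mm); the cylinder at (3.5, 6) is absent (z outside [1, 19.5]); Combining (union): only the r=6.5 cylinder is present, so the union is just that shape — boundary = 39.80 mm; the cube at (-0.5, 4) is absent (z outside [4.5, 22.5]); Taking the first minus the rest: none of the subtracted shapes is present at this height, so that combined region is unchanged — boundary = 39.80 mm. So its perimeter = 39.80 mm. Layer 42 is larger (49.70 vs 39.80 mm).

layer 42 (z = 4.2 mm)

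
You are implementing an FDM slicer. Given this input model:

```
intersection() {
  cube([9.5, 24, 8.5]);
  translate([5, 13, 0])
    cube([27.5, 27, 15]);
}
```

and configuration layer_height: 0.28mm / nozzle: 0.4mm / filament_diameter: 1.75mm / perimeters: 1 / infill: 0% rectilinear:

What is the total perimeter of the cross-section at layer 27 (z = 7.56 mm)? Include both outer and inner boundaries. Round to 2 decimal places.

31.00 mm

At z = 7.56 mm: the cube (footprint 9.5×24) is included at this height (perimeter 67.00 mm); the cube at (5, 13) (footprint 27.5×27) is included at this height (perimeter 109.00 mm); Keeping only the common overlap: the 27.5×27 cube at (5, 13) partially overlaps the 9.5×24 cube; clipping to the common part keeps 49.50 mm² — boundary = 31.00 mm. Overall, the cross-section is a single solid region. Total boundary length (outer) = 31.00 mm.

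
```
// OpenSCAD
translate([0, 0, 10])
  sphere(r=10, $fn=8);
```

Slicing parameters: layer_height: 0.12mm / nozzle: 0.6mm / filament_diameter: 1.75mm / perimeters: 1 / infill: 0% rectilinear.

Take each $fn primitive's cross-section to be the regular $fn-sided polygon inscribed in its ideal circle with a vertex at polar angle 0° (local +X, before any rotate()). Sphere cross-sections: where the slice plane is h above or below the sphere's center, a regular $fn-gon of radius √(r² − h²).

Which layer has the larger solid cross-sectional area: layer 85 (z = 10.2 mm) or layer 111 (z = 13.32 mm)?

layer 85 (z = 10.2 mm)

Layer 85 (z = 10.2): the r=10 sphere contributes a regular 8-gon of circumradius √(10²−0.2²) = 9.998 (area = (8/2)·9.998²·sin(360°/8) = 282.73 mm²). So its area = 282.73 mm². Layer 111 (z = 13.32): the sphere: section is a regular 8-gon, circumradius = √(r²−h²) = √(10²−3.32²) = 9.433 (area = (8/2)·9.433²·sin(360°/8) = 251.67 mm²). So its area = 251.67 mm². Layer 85 is larger (282.73 vs 251.67 mm²).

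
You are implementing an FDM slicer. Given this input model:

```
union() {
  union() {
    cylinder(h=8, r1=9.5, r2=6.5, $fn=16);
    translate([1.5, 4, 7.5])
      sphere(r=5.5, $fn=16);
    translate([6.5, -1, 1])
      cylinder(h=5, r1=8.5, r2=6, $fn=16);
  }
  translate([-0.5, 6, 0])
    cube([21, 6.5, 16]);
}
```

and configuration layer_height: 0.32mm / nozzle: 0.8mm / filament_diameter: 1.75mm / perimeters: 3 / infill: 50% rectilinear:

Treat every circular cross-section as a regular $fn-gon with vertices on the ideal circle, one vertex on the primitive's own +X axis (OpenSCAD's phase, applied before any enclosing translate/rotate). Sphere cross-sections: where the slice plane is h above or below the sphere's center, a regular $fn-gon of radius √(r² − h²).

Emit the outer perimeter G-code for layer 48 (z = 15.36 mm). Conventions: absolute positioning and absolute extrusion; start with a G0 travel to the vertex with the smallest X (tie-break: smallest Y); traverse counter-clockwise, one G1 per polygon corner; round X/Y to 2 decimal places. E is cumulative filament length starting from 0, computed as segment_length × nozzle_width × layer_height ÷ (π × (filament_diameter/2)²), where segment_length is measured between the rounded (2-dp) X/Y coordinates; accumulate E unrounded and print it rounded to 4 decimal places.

At z = 15.36 mm: the cone is absent (z outside [0, 8]); the sphere at (1.5, 4) is not intersected at this z (|z−center|=7.860 > r=5.5); the cone at (6.5, -1) is absent (z outside [1, 6]); Combining (union): nothing is present at this height; the cube at (-0.5, 6) (footprint 21×6.5) is included at this height; Combining (union): only the 21×6.5 cube at (-0.5, 6) is present, so the union is just that shape — 1 connected region. The outline is a single polygon with 4 vertices. Extrusion per mm of travel: 0.8 × 0.32 / (π × 0.875²) = 0.106432. Accumulating E over each segment gives final E = 5.8538.

G0 X-0.50 Y6.00 Z15.36
G1 X20.50 Y6.00 E2.2351
G1 X20.50 Y12.50 E2.9269
G1 X-0.50 Y12.50 E5.1620
G1 X-0.50 Y6.00 E5.8538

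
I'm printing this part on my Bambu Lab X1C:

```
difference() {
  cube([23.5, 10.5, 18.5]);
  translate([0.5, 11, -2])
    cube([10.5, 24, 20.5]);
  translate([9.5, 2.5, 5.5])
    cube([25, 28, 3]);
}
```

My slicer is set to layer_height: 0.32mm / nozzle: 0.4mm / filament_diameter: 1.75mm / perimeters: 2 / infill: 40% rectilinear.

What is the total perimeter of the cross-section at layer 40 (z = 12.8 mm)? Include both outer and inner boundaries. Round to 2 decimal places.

68.00 mm

At z = 12.8 mm: the 23.5×10.5 cube contributes its full rectangle (perimeter 68.00 mm); the 10.5×24 cube at (0.5, 11) contributes its full rectangle (perimeter 69.00 mm); the cube at (9.5, 2.5) does not reach this height (z outside [5.5, 8.5]); Taking the first minus the rest: starting from the 23.5×10.5 cube, the 10.5×24 cube at (0.5, 11) misses the remaining region (no effect) — boundary = 68.00 mm. Overall, the cross-section is a single solid region. Total boundary length (outer) = 68.00 mm.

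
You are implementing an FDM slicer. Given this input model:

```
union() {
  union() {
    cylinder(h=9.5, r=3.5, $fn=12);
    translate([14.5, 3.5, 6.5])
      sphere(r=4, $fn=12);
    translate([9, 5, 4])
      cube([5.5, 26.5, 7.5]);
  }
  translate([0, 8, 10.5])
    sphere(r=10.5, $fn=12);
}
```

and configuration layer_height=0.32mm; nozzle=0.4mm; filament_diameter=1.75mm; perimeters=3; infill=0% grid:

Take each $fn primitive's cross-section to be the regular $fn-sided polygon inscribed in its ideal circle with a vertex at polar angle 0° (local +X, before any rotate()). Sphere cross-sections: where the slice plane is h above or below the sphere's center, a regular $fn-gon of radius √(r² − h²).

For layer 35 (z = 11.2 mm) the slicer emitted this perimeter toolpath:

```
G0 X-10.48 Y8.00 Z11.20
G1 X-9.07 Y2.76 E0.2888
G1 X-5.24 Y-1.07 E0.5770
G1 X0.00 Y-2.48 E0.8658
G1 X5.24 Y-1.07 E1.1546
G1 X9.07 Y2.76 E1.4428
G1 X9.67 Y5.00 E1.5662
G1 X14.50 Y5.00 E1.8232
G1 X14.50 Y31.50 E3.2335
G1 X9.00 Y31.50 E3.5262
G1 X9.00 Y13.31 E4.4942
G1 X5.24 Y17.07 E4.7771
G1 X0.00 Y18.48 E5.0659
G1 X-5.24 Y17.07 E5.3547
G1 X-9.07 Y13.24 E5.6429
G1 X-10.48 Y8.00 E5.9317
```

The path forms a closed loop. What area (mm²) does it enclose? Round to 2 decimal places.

467.73 mm²

Apply the shoelace formula to the sequence of (X, Y) vertices; enclosed area = 467.73 mm².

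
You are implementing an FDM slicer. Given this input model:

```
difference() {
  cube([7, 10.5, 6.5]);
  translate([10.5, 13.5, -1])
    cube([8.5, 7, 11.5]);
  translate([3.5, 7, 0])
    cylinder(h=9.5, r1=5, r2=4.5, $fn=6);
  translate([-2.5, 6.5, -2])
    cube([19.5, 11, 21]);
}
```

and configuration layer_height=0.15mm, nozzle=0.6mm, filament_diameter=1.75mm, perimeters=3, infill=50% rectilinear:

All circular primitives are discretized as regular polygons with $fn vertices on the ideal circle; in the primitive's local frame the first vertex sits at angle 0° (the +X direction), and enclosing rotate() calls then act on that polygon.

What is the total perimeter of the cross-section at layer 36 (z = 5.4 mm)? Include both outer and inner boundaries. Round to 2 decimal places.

At z = 5.4 mm: the cube is present — its section is the full 7×10.5 rectangle (perimeter 35.00 mm); the 8.5×7 cube at (10.5, 13.5) contributes its full rectangle (perimeter 31.00 mm); the cone at (3.5, 7) contributes a regular 6-gon of circumradius 4.716 (interpolated between r1=5 and r2=4.5 at t=0.568) (perimeter = 2·6·4.716·sin(180°/6) = 28.29 mm); the cube at (-2.5, 6.5) is present — its section is the full 19.5×11 rectangle (perimeter 61.00 mm); Subtracting the remaining from the first: starting from the 7×10.5 cube, the 8.5×7 cube at (10.5, 13.5) misses the remaining region (no effect); the cone at (3.5, 7) partially overlaps it — only the 49.71 mm² overlap (of its 57.78 mm²) is removed, clipping the outline; the 19.5×11 cube at (-2.5, 6.5) partially overlaps it — only the 1.12 mm² overlap (of its 214.50 mm²) is removed, clipping the outline — boundary = 26.07 mm. Overall, the cross-section is a single solid region. Total boundary length (outer) = 26.07 mm.

26.07 mm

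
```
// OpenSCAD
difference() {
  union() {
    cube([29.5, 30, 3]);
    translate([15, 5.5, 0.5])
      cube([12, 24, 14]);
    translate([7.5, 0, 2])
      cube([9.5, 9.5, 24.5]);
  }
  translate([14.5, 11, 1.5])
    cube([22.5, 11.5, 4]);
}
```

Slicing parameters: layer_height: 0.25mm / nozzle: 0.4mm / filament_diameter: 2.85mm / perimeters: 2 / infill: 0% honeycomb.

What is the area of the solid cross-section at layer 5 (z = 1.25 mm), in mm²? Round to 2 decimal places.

885.00 mm²

At z = 1.25 mm: the cube is present — its section is the full 29.5×30 rectangle (area 885.00 mm²); the 12×24 cube at (15, 5.5) contributes its full rectangle (area 288.00 mm²); the cube at (7.5, 0) is absent (z outside [2, 26.5]); Taking the union: the 12×24 cube at (15, 5.5) lies entirely inside the 29.5×30 cube, so the union is just the 29.5×30 cube — area = 885.00 mm²; the cube at (14.5, 11) is not intersected at this z (z outside [1.5, 5.5]); Subtracting the remaining from the first: none of the subtracted shapes is present at this height, so the result so far is unchanged — area = 885.00 mm². Overall, the cross-section is a single solid region. Net area = 885.00 mm².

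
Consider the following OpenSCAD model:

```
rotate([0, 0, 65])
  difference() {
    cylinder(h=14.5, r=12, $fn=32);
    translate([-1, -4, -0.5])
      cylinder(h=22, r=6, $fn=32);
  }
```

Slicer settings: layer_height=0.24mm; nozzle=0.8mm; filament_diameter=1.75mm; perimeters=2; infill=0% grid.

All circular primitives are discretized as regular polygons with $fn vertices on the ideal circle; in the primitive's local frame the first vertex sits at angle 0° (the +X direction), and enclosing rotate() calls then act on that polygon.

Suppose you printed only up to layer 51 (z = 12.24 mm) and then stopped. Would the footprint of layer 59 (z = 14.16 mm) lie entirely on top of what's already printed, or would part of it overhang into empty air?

entirely on top

Compare the two slices. At z = 12.24: the cylinder: section is a regular 32-gon, circumradius r=12 (area = (32/2)·12.000²·sin(360°/32) = 449.49 mm²); the r=6 cylinder at (-1, -4) contributes a regular 32-gon of circumradius 6 (area = (32/2)·6.000²·sin(360°/32) = 112.37 mm²); Subtracting the remaining from the first: starting from the r=12 cylinder (449.49 mm²), the r=6 cylinder at (-1, -4) lies wholly inside it (removes its full 112.37 mm² and its 37.64 mm outline becomes a hole wall) — area = 337.12 mm²; (rotated 65° about Z; rotation is an isometry so areas/perimeters/island counts are preserved). At z = 14.16: the cylinder: section is a regular 32-gon, circumradius r=12 (area = (32/2)·12.000²·sin(360°/32) = 449.49 mm²); the r=6 cylinder at (-1, -4) gives a regular 32-gon of circumradius 6 (constant along its height) (area = (32/2)·6.000²·sin(360°/32) = 112.37 mm²); Taking the first minus the rest: starting from the r=12 cylinder (449.49 mm²), the r=6 cylinder at (-1, -4) lies wholly inside it (removes its full 112.37 mm² and its 37.64 mm outline becomes a hole wall) — area = 337.12 mm²; (whole slice rotated 65° about Z — lengths, areas and connectivity unchanged). Checking containment: the cross-section at z = 14.16 is a subset of the cross-section at z = 12.24.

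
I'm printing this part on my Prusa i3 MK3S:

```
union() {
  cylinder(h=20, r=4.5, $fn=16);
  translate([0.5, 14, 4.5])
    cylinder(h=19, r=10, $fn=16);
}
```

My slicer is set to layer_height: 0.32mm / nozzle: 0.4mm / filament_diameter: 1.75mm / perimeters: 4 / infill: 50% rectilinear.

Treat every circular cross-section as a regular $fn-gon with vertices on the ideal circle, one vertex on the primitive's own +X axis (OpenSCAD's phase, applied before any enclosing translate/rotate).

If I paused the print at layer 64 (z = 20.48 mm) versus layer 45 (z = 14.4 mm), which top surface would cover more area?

layer 45 (z = 14.4 mm)

Layer 64 (z = 20.48): the cylinder is not intersected at this z (z outside [0, 20]); the r=10 cylinder at (0.5, 14) contributes a regular 16-gon of circumradius 10 (area = (16/2)·10.000²·sin(360°/16) = 306.15 mm²); Combining (union): only the r=10 cylinder at (0.5, 14) is present, so the union is just that shape — area = 306.15 mm². So its area = 306.15 mm². Layer 45 (z = 14.4): the cylinder: section is a regular 16-gon, circumradius r=4.5 (area = (16/2)·4.500²·sin(360°/16) = 61.99 mm²); the r=10 cylinder at (0.5, 14) gives a regular 16-gon of circumradius 10 (constant along its height) (area = (16/2)·10.000²·sin(360°/16) = 306.15 mm²); Combining (union): the regions partially overlap — summed areas 368.14 mm² minus the doubly-counted overlap 0.60 mm² gives 367.54 mm² — area = 367.54 mm². So its area = 367.54 mm². Layer 45 is larger (367.54 vs 306.15 mm²).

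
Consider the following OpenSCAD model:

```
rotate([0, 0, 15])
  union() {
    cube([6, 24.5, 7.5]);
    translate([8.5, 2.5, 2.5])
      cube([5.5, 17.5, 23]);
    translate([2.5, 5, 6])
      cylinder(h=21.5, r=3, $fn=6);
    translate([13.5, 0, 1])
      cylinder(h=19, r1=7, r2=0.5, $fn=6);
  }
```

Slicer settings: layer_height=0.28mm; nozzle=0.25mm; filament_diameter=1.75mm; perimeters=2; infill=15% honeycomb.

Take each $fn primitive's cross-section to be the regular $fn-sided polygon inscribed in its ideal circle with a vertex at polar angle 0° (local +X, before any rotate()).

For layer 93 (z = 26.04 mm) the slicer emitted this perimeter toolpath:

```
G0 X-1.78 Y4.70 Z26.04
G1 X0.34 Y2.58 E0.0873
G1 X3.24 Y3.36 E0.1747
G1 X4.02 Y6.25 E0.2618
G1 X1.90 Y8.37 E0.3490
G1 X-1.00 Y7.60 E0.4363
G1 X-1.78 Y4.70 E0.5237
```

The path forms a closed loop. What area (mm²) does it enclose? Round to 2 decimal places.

23.37 mm²

Apply the shoelace formula to the sequence of (X, Y) vertices; enclosed area = 23.37 mm².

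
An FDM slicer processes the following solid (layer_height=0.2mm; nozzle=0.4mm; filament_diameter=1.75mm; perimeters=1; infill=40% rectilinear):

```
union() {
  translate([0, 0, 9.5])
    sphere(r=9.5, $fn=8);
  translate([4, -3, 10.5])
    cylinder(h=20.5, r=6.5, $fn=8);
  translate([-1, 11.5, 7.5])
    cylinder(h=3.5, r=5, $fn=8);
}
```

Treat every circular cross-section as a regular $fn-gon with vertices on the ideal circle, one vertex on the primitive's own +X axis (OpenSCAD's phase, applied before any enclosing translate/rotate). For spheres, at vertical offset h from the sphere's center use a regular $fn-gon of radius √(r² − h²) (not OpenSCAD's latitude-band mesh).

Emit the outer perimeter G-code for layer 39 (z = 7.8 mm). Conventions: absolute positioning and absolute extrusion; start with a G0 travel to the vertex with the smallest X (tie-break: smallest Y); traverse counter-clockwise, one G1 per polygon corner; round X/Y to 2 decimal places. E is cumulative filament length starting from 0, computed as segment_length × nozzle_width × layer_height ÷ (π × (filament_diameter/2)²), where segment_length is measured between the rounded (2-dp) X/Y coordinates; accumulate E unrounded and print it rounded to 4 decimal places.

G0 X-9.35 Y0.00 Z7.80
G1 X-6.61 Y-6.61 E0.2380
G1 X0.00 Y-9.35 E0.4760
G1 X6.61 Y-6.61 E0.7140
G1 X9.35 Y0.00 E0.9520
G1 X6.61 Y6.61 E1.1899
G1 X2.65 Y8.25 E1.3325
G1 X4.00 Y11.50 E1.4496
G1 X2.54 Y15.04 E1.5769
G1 X-1.00 Y16.50 E1.7043
G1 X-4.54 Y15.04 E1.8316
G1 X-6.00 Y11.50 E1.9590
G1 X-4.54 Y7.96 E2.0864
G1 X-3.94 Y7.72 E2.1079
G1 X-6.61 Y6.61 E2.2040
G1 X-9.35 Y0.00 E2.4420

At z = 7.8 mm: the r=9.5 sphere contributes a regular 8-gon of circumradius √(9.5²−1.7²) = 9.347; the cylinder at (4, -3) does not reach this height (z outside [10.5, 31]); the r=5 cylinder at (-1, 11.5) gives a regular 8-gon of circumradius 5 (constant along its height); Combining (union): the regions partially overlap (shared area 9.53 mm²), so overlapping operands fuse into one piece — 1 connected region. The outline is a single polygon with 15 vertices. Extrusion per mm of travel: 0.4 × 0.2 / (π × 0.875²) = 0.033260. Accumulating E over each segment gives final E = 2.4420.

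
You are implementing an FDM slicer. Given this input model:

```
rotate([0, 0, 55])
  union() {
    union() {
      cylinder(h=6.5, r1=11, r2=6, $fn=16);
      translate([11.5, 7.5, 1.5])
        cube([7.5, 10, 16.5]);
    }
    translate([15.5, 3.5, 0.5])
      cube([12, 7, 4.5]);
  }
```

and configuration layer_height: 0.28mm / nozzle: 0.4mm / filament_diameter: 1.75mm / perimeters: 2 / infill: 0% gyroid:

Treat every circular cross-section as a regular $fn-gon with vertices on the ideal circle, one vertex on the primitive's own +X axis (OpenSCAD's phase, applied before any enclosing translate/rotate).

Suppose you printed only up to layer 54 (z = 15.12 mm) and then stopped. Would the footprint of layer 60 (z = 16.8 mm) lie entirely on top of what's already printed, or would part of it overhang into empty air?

Compare the two slices. At z = 15.12: the cone does not reach this height (z outside [0, 6.5]); the cube at (11.5, 7.5) (footprint 7.5×10) is included at this height (area 75.00 mm²); Merging all regions: only the 7.5×10 cube at (11.5, 7.5) is present, so the union is just that shape — area = 75.00 mm²; the cube at (15.5, 3.5) does not reach this height (z outside [0.5, 5]); Taking the union: only that combined region is present, so the union is just that shape — area = 75.00 mm²; (whole slice rotated 55° about Z — lengths, areas and connectivity unchanged). At z = 16.8: the cone does not reach this height (z outside [0, 6.5]); the 7.5×10 cube at (11.5, 7.5) contributes its full rectangle (area 75.00 mm²); Merging all regions: only the 7.5×10 cube at (11.5, 7.5) is present, so the union is just that shape — area = 75.00 mm²; the cube at (15.5, 3.5) is not intersected at this z (z outside [0.5, 5]); Merging all regions: only the result so far is present, so the union is just that shape — area = 75.00 mm²; (rotated 55° about Z; rotation is an isometry so areas/perimeters/island counts are preserved). Checking containment: the cross-section at z = 16.8 is a subset of the cross-section at z = 15.12.

entirely on top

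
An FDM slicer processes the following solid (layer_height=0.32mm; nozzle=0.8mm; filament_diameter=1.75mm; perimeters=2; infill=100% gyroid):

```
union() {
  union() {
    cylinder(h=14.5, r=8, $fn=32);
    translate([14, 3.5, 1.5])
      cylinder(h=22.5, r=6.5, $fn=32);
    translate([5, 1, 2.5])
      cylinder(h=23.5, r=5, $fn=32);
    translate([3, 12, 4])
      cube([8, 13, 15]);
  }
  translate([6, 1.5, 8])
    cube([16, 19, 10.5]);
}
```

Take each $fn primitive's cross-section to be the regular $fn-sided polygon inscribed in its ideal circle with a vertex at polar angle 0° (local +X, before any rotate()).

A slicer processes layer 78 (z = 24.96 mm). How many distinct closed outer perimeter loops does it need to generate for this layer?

At z = 24.96 mm: the cylinder is absent (z outside [0, 14.5]); the cylinder at (14, 3.5) does not reach this height (z outside [1.5, 24]); the r=5 cylinder at (5, 1) contributes a regular 32-gon of circumradius 5; the cube at (3, 12) is absent (z outside [4, 19]); Merging all regions: only the r=5 cylinder at (5, 1) is present, so the union is just that shape — 1 connected region; the cube at (6, 1.5) is absent (z outside [8, 18.5]); Taking the union: only that combined region is present, so the union is just that shape — 1 connected region. The result has 1 disconnected region.

1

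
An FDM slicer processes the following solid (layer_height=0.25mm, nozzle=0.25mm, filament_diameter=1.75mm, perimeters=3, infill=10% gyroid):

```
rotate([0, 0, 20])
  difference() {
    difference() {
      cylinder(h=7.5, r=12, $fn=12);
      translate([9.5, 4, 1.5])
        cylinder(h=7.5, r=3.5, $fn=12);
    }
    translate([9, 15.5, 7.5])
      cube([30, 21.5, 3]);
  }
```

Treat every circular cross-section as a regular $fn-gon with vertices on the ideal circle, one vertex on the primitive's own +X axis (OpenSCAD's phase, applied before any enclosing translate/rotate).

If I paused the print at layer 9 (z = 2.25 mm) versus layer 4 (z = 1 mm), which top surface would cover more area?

layer 4 (z = 1 mm)

Layer 9 (z = 2.25): the r=12 cylinder contributes a regular 12-gon of circumradius 12 (area = (12/2)·12.000²·sin(360°/12) = 432.00 mm²); the r=3.5 cylinder at (9.5, 4) contributes a regular 12-gon of circumradius 3.5 (area = (12/2)·3.500²·sin(360°/12) = 36.75 mm²); Taking the first minus the rest: starting from the r=12 cylinder (432.00 mm²), the r=3.5 cylinder at (9.5, 4) partially overlaps it — only the 26.82 mm² overlap (of its 36.75 mm²) is removed, clipping the outline — area = 405.18 mm²; the cube at (9, 15.5) is absent (z outside [7.5, 10.5]); Taking the first minus the rest: none of the subtracted shapes is present at this height, so the result so far is unchanged — area = 405.18 mm²; (whole slice rotated 20° about Z — lengths, areas and connectivity unchanged). So its area = 405.18 mm². Layer 4 (z = 1): the r=12 cylinder contributes a regular 12-gon of circumradius 12 (area = (12/2)·12.000²·sin(360°/12) = 432.00 mm²); the cylinder at (9.5, 4) is absent (z outside [1.5, 9]); Taking the first minus the rest: none of the subtracted shapes is present at this height, so the r=12 cylinder is unchanged — area = 432.00 mm²; the cube at (9, 15.5) is not intersected at this z (z outside [7.5, 10.5]); After the difference (first − rest): none of the subtracted shapes is present at this height, so that combined region is unchanged — area = 432.00 mm²; (whole slice rotated 20° about Z — lengths, areas and connectivity unchanged). So its area = 432.00 mm². Layer 4 is larger (432.00 vs 405.18 mm²).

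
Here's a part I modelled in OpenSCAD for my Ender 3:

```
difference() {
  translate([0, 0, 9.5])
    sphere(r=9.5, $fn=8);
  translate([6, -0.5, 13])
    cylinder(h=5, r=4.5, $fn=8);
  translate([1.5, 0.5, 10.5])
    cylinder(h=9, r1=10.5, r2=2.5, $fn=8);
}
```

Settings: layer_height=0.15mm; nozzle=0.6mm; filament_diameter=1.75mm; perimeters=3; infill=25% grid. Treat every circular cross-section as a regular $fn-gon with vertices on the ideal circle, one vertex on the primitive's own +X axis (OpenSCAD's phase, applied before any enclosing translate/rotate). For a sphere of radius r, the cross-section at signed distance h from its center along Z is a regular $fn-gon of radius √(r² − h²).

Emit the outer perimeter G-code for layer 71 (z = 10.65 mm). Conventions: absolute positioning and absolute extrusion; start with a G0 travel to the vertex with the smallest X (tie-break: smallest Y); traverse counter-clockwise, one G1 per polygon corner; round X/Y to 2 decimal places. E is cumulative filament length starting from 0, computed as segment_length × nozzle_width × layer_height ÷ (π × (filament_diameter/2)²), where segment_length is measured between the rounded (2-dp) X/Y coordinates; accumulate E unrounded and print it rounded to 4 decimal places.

G0 X-9.43 Y0.00 Z10.65
G1 X-6.67 Y-6.67 E0.2701
G1 X0.00 Y-9.43 E0.5402
G1 X0.22 Y-9.34 E0.5491
G1 X-5.83 Y-6.83 E0.7942
G1 X-8.87 Y0.50 E1.0911
G1 X-6.24 Y6.85 E1.3483
G1 X-6.67 Y6.67 E1.3657
G1 X-9.43 Y0.00 E1.6358

At z = 10.65 mm: the r=9.5 sphere contributes a regular 8-gon of circumradius √(9.5²−1.15²) = 9.430; the cylinder at (6, -0.5) does not reach this height (z outside [13, 18]); the cone at (1.5, 0.5) (r1=10.5→r2=2.5) has section circumradius 10.367 here — a regular 8-gon; Taking the first minus the rest: starting from the r=9.5 sphere, the cone at (1.5, 0.5) partially overlaps it — only the 242.64 mm² overlap (of its 303.96 mm²) is removed, clipping the outline — 1 connected region. The outline is a single polygon with 8 vertices. Extrusion per mm of travel: 0.6 × 0.15 / (π × 0.875²) = 0.037418. Accumulating E over each segment gives final E = 1.6358.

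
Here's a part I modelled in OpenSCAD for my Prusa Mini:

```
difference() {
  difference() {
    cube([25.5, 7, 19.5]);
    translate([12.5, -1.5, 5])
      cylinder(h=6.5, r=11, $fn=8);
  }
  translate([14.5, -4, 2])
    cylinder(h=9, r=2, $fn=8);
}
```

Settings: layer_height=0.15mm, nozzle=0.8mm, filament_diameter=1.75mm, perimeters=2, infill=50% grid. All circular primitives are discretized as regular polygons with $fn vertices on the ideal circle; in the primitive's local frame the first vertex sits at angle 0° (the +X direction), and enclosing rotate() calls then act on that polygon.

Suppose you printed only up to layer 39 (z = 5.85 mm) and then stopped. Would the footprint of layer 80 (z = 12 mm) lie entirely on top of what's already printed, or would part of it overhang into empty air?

part overhangs

Compare the two slices. At z = 5.85: the cube is present — its section is the full 25.5×7 rectangle (area 178.50 mm²); the r=11 cylinder at (12.5, -1.5) contributes a regular 8-gon of circumradius 11 (area = (8/2)·11.000²·sin(360°/8) = 342.24 mm²); Taking the first minus the rest: starting from the 25.5×7 cube (178.50 mm²), the r=11 cylinder at (12.5, -1.5) partially overlaps it — only the 123.96 mm² overlap (of its 342.24 mm²) is removed, clipping the outline — area = 54.54 mm²; the cylinder at (14.5, -4): section is a regular 8-gon, circumradius r=2 (area = (8/2)·2.000²·sin(360°/8) = 11.31 mm²); Subtracting the remaining from the first: starting from the result so far (54.54 mm²), the r=2 cylinder at (14.5, -4) misses the remaining region (no effect) — area = 54.54 mm². At z = 12: the 25.5×7 cube contributes its full rectangle (area 178.50 mm²); the cylinder at (12.5, -1.5) is absent (z outside [5, 11.5]); Taking the first minus the rest: none of the subtracted shapes is present at this height, so the 25.5×7 cube is unchanged — area = 178.50 mm²; the cylinder at (14.5, -4) is absent (z outside [2, 11]); After the difference (first − rest): none of the subtracted shapes is present at this height, so that combined region is unchanged — area = 178.50 mm². Checking containment: at z = 12 the cross-section extends beyond the z = 5.85 cross-section by about 123.96 mm².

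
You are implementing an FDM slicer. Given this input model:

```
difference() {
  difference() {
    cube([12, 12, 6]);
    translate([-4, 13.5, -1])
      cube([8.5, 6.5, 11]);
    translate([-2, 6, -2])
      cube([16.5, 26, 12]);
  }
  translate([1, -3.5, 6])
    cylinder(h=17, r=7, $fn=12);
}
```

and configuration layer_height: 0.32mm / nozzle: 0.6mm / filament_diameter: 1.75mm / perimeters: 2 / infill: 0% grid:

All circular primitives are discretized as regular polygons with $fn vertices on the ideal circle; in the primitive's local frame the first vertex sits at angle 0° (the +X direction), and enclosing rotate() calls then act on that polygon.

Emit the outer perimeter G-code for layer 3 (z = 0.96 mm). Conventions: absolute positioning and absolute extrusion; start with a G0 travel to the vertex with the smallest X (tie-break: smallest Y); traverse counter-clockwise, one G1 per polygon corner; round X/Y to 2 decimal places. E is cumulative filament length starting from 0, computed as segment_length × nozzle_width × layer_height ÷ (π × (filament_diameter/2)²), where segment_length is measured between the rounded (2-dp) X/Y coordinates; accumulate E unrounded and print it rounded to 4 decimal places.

At z = 0.96 mm: the cube is present — its section is the full 12×12 rectangle; the cube at (-4, 13.5) is present — its section is the full 8.5×6.5 rectangle; the 16.5×26 cube at (-2, 6) contributes its full rectangle; Taking the first minus the rest: starting from the 12×12 cube, the 8.5×6.5 cube at (-4, 13.5) misses the remaining region (no effect); the 16.5×26 cube at (-2, 6) partially overlaps it — only the 72.00 mm² overlap (of its 429.00 mm²) is removed, clipping the outline — 1 connected region; the cylinder at (1, -3.5) is not intersected at this z (z outside [6, 23]); Taking the first minus the rest: none of the subtracted shapes is present at this height, so the result so far is unchanged — 1 connected region. The outline is a single polygon with 4 vertices. Extrusion per mm of travel: 0.6 × 0.32 / (π × 0.875²) = 0.079824. Accumulating E over each segment gives final E = 2.8737.

G0 X0.00 Y0.00 Z0.96
G1 X12.00 Y0.00 E0.9579
G1 X12.00 Y6.00 E1.4368
G1 X0.00 Y6.00 E2.3947
G1 X0.00 Y0.00 E2.8737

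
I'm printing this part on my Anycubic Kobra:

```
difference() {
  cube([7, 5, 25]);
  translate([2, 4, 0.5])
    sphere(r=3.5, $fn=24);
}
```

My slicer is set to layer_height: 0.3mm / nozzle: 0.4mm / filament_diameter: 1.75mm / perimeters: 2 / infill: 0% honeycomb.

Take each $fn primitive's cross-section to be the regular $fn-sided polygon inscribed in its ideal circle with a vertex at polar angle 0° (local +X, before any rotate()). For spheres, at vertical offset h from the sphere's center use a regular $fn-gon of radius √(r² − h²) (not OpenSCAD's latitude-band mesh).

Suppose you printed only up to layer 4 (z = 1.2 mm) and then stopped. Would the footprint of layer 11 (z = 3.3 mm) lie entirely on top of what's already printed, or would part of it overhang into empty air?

Compare the two slices. At z = 1.2: the 7×5 cube contributes its full rectangle (area 35.00 mm²); the r=3.5 sphere at (2, 4) slices to a regular 24-gon of circumradius 3.429 (√(r²−h²) with h=0.7 from center) (area = (24/2)·3.429²·sin(360°/24) = 36.52 mm²); Taking the first minus the rest: starting from the 7×5 cube (35.00 mm²), the r=3.5 sphere at (2, 4) partially overlaps it — only the 20.90 mm² overlap (of its 36.52 mm²) is removed, clipping the outline — area = 14.10 mm². At z = 3.3: the cube (footprint 7×5) is included at this height (area 35.00 mm²); the sphere at (2, 4): section is a regular 24-gon, circumradius = √(r²−h²) = √(3.5²−2.8²) = 2.100 (area = (24/2)·2.100²·sin(360°/24) = 13.70 mm²); Taking the first minus the rest: starting from the 7×5 cube (35.00 mm²), the r=3.5 sphere at (2, 4) partially overlaps it — only the 10.79 mm² overlap (of its 13.70 mm²) is removed, clipping the outline — area = 24.21 mm². Checking containment: at z = 3.3 the cross-section extends beyond the z = 1.2 cross-section by about 10.11 mm².

part overhangs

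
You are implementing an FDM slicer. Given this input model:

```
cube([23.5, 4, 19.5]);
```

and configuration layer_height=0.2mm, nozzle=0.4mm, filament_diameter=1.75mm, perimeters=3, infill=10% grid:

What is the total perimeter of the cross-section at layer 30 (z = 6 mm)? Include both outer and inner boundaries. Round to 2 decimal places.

55.00 mm

At z = 6 mm: the 23.5×4 cube contributes its full rectangle (perimeter 55.00 mm). Overall, the cross-section is a single solid region. Total boundary length (outer) = 55.00 mm.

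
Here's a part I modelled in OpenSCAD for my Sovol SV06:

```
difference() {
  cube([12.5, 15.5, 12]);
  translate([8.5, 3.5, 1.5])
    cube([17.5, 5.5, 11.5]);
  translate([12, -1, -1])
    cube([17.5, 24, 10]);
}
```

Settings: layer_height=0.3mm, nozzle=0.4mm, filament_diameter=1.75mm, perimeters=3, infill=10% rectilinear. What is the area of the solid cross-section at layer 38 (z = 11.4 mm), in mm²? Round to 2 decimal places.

171.75 mm²

At z = 11.4 mm: the cube is present — its section is the full 12.5×15.5 rectangle (area 193.75 mm²); the cube at (8.5, 3.5) is present — its section is the full 17.5×5.5 rectangle (area 96.25 mm²); the cube at (12, -1) is absent (z outside [-1, 9]); Subtracting the remaining from the first: starting from the 12.5×15.5 cube (193.75 mm²), the 17.5×5.5 cube at (8.5, 3.5) partially overlaps it — only the 22.00 mm² overlap (of its 96.25 mm²) is removed, clipping the outline — area = 171.75 mm². Overall, the cross-section is a single solid region. Net area = 171.75 mm².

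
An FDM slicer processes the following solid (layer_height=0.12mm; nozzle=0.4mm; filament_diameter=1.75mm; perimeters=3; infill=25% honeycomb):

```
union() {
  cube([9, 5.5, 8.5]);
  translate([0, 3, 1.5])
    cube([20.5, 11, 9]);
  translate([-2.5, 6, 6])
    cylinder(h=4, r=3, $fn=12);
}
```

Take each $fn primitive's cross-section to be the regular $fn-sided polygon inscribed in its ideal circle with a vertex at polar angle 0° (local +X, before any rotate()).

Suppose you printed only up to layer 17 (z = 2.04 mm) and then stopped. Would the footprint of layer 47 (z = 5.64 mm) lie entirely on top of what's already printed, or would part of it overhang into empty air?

entirely on top

Compare the two slices. At z = 2.04: the cube is present — its section is the full 9×5.5 rectangle (area 49.50 mm²); the 20.5×11 cube at (0, 3) contributes its full rectangle (area 225.50 mm²); the cylinder at (-2.5, 6) does not reach this height (z outside [6, 10]); Combining (union): the regions partially overlap — summed areas 275.00 mm² minus the doubly-counted overlap 22.50 mm² gives 252.50 mm² — area = 252.50 mm². At z = 5.64: the cube is present — its section is the full 9×5.5 rectangle (area 49.50 mm²); the 20.5×11 cube at (0, 3) contributes its full rectangle (area 225.50 mm²); the cylinder at (-2.5, 6) is absent (z outside [6, 10]); Merging all regions: the regions partially overlap — summed areas 275.00 mm² minus the doubly-counted overlap 22.50 mm² gives 252.50 mm² — area = 252.50 mm². Checking containment: the cross-section at z = 5.64 is a subset of the cross-section at z = 2.04.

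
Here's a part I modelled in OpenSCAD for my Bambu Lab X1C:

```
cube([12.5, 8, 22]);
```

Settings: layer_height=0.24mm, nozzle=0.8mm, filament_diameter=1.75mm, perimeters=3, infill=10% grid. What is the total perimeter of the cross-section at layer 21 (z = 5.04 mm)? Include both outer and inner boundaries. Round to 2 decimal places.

41.00 mm

At z = 5.04 mm: the cube (footprint 12.5×8) is included at this height (perimeter 41.00 mm). Overall, the cross-section is a single solid region. Total boundary length (outer) = 41.00 mm.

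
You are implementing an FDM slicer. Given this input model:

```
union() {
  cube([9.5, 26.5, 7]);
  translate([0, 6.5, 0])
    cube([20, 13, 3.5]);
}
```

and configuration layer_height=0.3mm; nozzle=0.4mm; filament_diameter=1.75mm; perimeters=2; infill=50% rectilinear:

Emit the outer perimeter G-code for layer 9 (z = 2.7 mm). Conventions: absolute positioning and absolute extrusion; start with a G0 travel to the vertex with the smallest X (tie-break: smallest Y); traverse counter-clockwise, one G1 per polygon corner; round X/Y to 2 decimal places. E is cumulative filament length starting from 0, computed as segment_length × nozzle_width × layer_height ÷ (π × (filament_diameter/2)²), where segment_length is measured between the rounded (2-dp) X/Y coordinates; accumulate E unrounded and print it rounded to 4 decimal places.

G0 X0.00 Y0.00 Z2.70
G1 X9.50 Y0.00 E0.4740
G1 X9.50 Y6.50 E0.7982
G1 X20.00 Y6.50 E1.3221
G1 X20.00 Y19.50 E1.9707
G1 X9.50 Y19.50 E2.4945
G1 X9.50 Y26.50 E2.8437
G1 X0.00 Y26.50 E3.3177
G1 X0.00 Y0.00 E4.6398

At z = 2.7 mm: the cube (footprint 9.5×26.5) is included at this height; the cube at (0, 6.5) is present — its section is the full 20×13 rectangle; Merging all regions: the regions partially overlap (shared area 123.50 mm²), so overlapping operands fuse into one piece — 1 connected region. The outline is a single polygon with 8 vertices. Extrusion per mm of travel: 0.4 × 0.3 / (π × 0.875²) = 0.049890. Accumulating E over each segment gives final E = 4.6398.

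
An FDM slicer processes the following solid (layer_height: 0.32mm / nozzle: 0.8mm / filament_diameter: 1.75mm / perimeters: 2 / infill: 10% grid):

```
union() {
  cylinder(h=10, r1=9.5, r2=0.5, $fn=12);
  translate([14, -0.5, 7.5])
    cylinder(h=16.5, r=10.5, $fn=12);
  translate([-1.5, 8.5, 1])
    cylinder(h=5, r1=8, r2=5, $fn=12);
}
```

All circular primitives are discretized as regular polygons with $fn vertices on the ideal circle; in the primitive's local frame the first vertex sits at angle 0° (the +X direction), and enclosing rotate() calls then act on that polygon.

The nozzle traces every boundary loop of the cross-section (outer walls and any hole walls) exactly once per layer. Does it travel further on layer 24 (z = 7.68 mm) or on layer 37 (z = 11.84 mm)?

layer 24 (z = 7.68 mm)

Layer 24 (z = 7.68): the cone: at t=0.768 of its height the radius interpolates to r₁+(r₂−r₁)t = 2.588, giving a regular 12-gon of that circumradius (perimeter = 2·12·2.588·sin(180°/12) = 16.08 mm); the r=10.5 cylinder at (14, -0.5) gives a regular 12-gon of circumradius 10.5 (constant along its height) (perimeter = 2·12·10.500·sin(180°/12) = 65.22 mm); the cone at (-1.5, 8.5) does not reach this height (z outside [1, 6]); Taking the union: the 2 present regions are separate (no shared area or edge), so areas and boundary lengths simply add and each stays a separate island — boundary = 81.30 mm. So its perimeter = 81.30 mm. Layer 37 (z = 11.84): the cone is absent (z outside [0, 10]); the r=10.5 cylinder at (14, -0.5) contributes a regular 12-gon of circumradius 10.5 (perimeter = 2·12·10.500·sin(180°/12) = 65.22 mm); the cone at (-1.5, 8.5) is not intersected at this z (z outside [1, 6]); Taking the union: only the r=10.5 cylinder at (14, -0.5) is present, so the union is just that shape — boundary = 65.22 mm. So its perimeter = 65.22 mm. Layer 24 is larger (81.30 vs 65.22 mm).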